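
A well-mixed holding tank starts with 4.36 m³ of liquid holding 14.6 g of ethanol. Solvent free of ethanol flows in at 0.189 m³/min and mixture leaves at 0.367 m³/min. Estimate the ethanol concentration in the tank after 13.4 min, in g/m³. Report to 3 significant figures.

1.44 g/m³

Total volume: dV/dt = Q_in − Q_out = -0.17800 m³/min, so V(t) = 4.36 − 0.17800 t and V(13.4) = 1.9748 m³.
No ethanol enters, so dm/dt = −Q_out · (m/V).
Separate: dm/m = −Q_out dt/V(t) ⇒ ln(m/m₀) = −(Q_out/(Q_in−Q_out)) ln(V/V₀).
m = m₀ (V₀/V)^(Q_out/(Q_in−Q_out)) = 14.6 × (4.36/1.9748)^(-2.0618) = 2.8521 g.
C = m/V = 2.8521/1.9748 = 1.4443 g/m³.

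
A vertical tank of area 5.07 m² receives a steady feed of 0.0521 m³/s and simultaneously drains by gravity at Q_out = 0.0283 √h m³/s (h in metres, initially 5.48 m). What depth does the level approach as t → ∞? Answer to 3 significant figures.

3.39 m

Mass balance (ρ constant): A dh/dt = Q_in − 0.0283 √h. At steady state dh/dt = 0:
Q_in = 0.0283 √h_ss ⇒ √h_ss = 0.0521/0.0283 = 1.8410.
h_ss = 1.8410² = 3.3892 m. (Since h₀ = 5.48 m > h_ss, the level will fall toward this value.)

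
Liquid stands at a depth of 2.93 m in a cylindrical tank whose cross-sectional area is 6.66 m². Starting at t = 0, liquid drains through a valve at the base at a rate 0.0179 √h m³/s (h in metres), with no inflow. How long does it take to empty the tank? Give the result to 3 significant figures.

1270 s

Unsteady balance on liquid volume: A dh/dt = −0.0179 √h.
∫ h^(−1/2) dh = −(0.0179/A) ∫ dt, giving 2√h = 2√h₀ − (0.0179/A) t.
Tank is empty when √h = 0: t_empty = 2A√h₀/0.0179.
t_empty = 2·6.66·√2.93/0.0179 = 13.320·1.7117/0.0179 = 1273.8 s.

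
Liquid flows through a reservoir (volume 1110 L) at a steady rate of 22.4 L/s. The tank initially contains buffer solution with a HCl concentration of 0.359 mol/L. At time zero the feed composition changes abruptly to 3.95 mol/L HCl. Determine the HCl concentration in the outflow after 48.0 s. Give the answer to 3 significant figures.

Species balance on the tank: V dC/dt = Q(C_in − C).
So dC/dt = (C_in − C)/τ with τ = V/Q = 1110/22.4 = 49.554 s.
This is linear first-order; C(t) = C_in + (C₀ − C_in) e^(−t/τ).
C(48.0) = 3.95 + (0.359 − 3.95)·e^(−48.0/49.554) = 3.95 + (-3.5910)·0.37960 = 2.5869 mol/L.

2.59 mol/L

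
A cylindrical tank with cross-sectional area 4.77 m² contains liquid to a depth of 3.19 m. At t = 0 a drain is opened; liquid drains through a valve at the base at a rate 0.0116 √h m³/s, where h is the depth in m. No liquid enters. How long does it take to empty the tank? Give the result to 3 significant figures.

1470 s

Volume balance on the tank: A dh/dt = −0.0116 √h.
This is separable: 2 d(√h)/dt = −0.0116/A, so √h = √h₀ − (0.0116/(2A)) t.
Set h = 0: 2√h₀ = (0.0116/A) t_empty ⇒ t_empty = 2A√h₀/0.0116.
t_empty = 2·4.77·√3.19/0.0116 = 9.5400·1.7861/0.0116 = 1468.9 s.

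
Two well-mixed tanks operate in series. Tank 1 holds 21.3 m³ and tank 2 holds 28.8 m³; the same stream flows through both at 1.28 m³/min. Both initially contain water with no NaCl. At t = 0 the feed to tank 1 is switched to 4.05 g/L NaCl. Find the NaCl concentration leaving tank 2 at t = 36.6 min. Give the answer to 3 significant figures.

2.27 g/L

Each tank obeys Vᵢ dCᵢ/dt = Q(Cᵢ₋₁ − Cᵢ), so τᵢ = Vᵢ/Q.
τ₁ = 21.3/1.28 = 16.641 min; τ₂ = 28.8/1.28 = 22.500 min.
Solving the cascade with C₁(0)=C₂(0)=0 gives C₂(t) = C_in[1 − (τ₁ e^(−t/τ₁) − τ₂ e^(−t/τ₂))/(τ₁ − τ₂)].
At t = 36.6: e^(−t/τ₁) = 0.11087, e^(−t/τ₂) = 0.19658.
C₂ = 4.05·[1 − (16.641·0.11087 − 22.500·0.19658)/(-5.8594)] = 4.05·0.55998 = 2.2679 g/L.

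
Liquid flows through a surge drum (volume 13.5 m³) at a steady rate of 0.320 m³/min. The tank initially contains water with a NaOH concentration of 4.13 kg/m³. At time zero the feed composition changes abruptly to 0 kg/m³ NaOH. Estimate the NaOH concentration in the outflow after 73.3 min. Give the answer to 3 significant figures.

0.727 kg/m³

Accumulation = in − out for the solute gives V dC/dt = Q(C_in − C).
Time constant τ = V/Q = 13.5/0.320 = 42.188 min.
This is linear first-order; C(t) = C_in + (C₀ − C_in) e^(−t/τ).
C(73.3) = 0 + (4.13 − 0)·e^(−73.3/42.188) = 0 + (4.1300)·0.17596 = 0.72673 kg/m³.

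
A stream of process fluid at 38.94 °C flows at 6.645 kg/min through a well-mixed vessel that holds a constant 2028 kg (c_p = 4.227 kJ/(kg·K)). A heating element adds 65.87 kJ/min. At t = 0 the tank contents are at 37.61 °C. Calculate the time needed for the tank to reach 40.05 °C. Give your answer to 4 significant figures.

M c_p dT/dt = ṁ c_p (T_in − T) + Q̇.
τ = M/ṁ = 305.192 min; T_ss = T_in + Q̇/(ṁ c_p) = 41.2851 °C.
T(t) = T_ss + (T₀ − T_ss) e^(−t/τ). Set T = 40.05:
e^(−t/τ) = (40.05 − 41.2851)/(37.61 − 41.2851) = 0.336072
t = −305.192 · ln(0.336072) = 332.791 min.

332.8 min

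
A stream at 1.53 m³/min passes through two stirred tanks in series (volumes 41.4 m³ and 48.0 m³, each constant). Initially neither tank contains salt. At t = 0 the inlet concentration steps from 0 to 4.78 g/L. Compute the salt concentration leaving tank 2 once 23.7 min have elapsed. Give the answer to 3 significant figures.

Time constants: τᵢ = Vᵢ/Q for each well-mixed tank.
τ₁ = 41.4/1.53 = 27.059 min; τ₂ = 48.0/1.53 = 31.373 min.
Solving the cascade with C₁(0)=C₂(0)=0 gives C₂(t) = C_in[1 − (τ₁ e^(−t/τ₁) − τ₂ e^(−t/τ₂))/(τ₁ − τ₂)].
At t = 23.7: e^(−t/τ₁) = 0.41650, e^(−t/τ₂) = 0.46981.
C₂ = 4.78·[1 − (27.059·0.41650 − 31.373·0.46981)/(-4.3137)] = 4.78·0.19583 = 0.93604 g/L.

0.936 g/L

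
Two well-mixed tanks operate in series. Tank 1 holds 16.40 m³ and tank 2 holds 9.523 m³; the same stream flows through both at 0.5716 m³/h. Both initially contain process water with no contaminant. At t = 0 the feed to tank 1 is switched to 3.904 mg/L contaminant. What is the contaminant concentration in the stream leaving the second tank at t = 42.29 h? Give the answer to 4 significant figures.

2.199 mg/L

Species balance on tank i: dCᵢ/dt = (Cᵢ₋₁ − Cᵢ)/τᵢ with τᵢ = Vᵢ/Q.
τ₁ = 16.40/0.5716 = 28.6914 h; τ₂ = 9.523/0.5716 = 16.6603 h.
Solving the cascade with C₁(0)=C₂(0)=0 gives C₂(t) = C_in[1 − (τ₁ e^(−t/τ₁) − τ₂ e^(−t/τ₂))/(τ₁ − τ₂)].
At t = 42.29: e^(−t/τ₁) = 0.229017, e^(−t/τ₂) = 0.0789945.
C₂ = 3.904·[1 − (28.6914·0.229017 − 16.6603·0.0789945)/(12.0311)] = 3.904·0.563239 = 2.19888 mg/L.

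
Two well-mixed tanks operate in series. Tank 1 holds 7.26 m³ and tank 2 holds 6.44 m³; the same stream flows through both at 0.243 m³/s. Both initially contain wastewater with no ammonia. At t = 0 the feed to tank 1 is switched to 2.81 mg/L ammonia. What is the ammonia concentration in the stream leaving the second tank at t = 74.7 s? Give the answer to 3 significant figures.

2.09 mg/L

Each tank obeys Vᵢ dCᵢ/dt = Q(Cᵢ₋₁ − Cᵢ), so τᵢ = Vᵢ/Q.
τ₁ = 7.26/0.243 = 29.877 s; τ₂ = 6.44/0.243 = 26.502 s.
Solving the cascade with C₁(0)=C₂(0)=0 gives C₂(t) = C_in[1 − (τ₁ e^(−t/τ₁) − τ₂ e^(−t/τ₂))/(τ₁ − τ₂)].
At t = 74.7: e^(−t/τ₁) = 0.082061, e^(−t/τ₂) = 0.059687.
C₂ = 2.81·[1 − (29.877·0.082061 − 26.502·0.059687)/(3.3745)] = 2.81·0.74222 = 2.0856 mg/L.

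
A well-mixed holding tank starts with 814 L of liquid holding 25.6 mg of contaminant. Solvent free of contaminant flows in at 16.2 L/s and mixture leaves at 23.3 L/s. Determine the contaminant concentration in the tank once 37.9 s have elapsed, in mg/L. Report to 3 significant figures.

Let m(t) be the amount of contaminant. Volume: V(t) = V₀ + (Q_in − Q_out) t = 814 − 7.1000 t; V(37.9) = 544.91 L.
Solute balance: dm/dt = 0 − Q_out C = −Q_out m/V(t).
Separate: dm/m = −Q_out dt/V(t) ⇒ ln(m/m₀) = −(Q_out/(Q_in−Q_out)) ln(V/V₀).
m = m₀ (V₀/V)^(Q_out/(Q_in−Q_out)) = 25.6 × (814/544.91)^(-3.2817) = 6.8587 mg.
C = m/V = 6.8587/544.91 = 0.012587 mg/L.

0.0126 mg/L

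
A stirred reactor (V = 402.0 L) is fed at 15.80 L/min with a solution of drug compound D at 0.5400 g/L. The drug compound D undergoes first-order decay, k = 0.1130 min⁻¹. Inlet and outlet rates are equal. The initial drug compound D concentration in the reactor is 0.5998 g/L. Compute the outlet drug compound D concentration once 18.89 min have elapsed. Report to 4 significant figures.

0.1653 g/L

Accumulation = in − out − consumed: V dC/dt = Q C_in − Q C − k V C.
dC/dt = (Q/V) C_in − (Q/V + k) C; effective rate a = Q/V + k = 0.0393035 + 0.1130 = 0.152303 min⁻¹.
C_ss = Q C_in/(Q + kV) = 0.139353 g/L; C(t) = C_ss + (C₀ − C_ss) e^(−a t).
C(18.89) = 0.139353 + (0.460447)·e^(−0.152303·18.89) = 0.139353 + (0.460447)·0.0563027 = 0.165277 g/L.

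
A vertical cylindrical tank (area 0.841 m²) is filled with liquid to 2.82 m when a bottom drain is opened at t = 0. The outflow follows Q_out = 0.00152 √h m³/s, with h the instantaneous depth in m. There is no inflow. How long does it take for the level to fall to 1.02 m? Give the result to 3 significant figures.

Volume balance on the tank: A dh/dt = −0.00152 √h.
Separate and integrate: 2(√h − √h₀) = −(0.00152/A) t.
t = 2A(√h₀ − √h)/0.00152 = 2·0.841·(√2.82 − √1.02)/0.00152
  = 1.6820 × (1.6793 − 1.0100) / 0.00152 = 740.67 s.

741 s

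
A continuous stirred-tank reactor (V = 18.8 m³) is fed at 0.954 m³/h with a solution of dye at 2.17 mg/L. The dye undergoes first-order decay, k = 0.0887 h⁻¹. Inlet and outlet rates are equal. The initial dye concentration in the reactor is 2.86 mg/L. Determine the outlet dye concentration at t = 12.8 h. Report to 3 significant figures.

1.14 mg/L

V dC/dt = Q(C_in − C) − k V C.
This is linear with rate a = Q/V + k = 0.13944 h⁻¹.
C_ss = Q C_in/(Q + kV) = 0.78967 mg/L; C(t) = C_ss + (C₀ − C_ss) e^(−a t).
C(12.8) = 0.78967 + (2.0703)·e^(−0.13944·12.8) = 0.78967 + (2.0703)·0.16782 = 1.1371 mg/L.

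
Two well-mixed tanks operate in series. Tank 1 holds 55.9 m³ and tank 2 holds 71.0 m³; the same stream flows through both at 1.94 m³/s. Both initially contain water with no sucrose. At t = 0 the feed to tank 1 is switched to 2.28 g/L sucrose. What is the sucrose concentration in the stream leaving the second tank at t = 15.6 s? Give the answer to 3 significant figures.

0.192 g/L

Time constants: τᵢ = Vᵢ/Q for each well-mixed tank.
τ₁ = 55.9/1.94 = 28.814 s; τ₂ = 71.0/1.94 = 36.598 s.
Tank 1: C₁ = C_in(1 − e^(−t/τ₁)). Tank 2 (τ₁ ≠ τ₂): C₂ = C_in[1 − (τ₁ e^(−t/τ₁) − τ₂ e^(−t/τ₂))/(τ₁ − τ₂)].
At t = 15.6: e^(−t/τ₁) = 0.58194, e^(−t/τ₂) = 0.65295.
C₂ = 2.28·[1 − (28.814·0.58194 − 36.598·0.65295)/(-7.7835)] = 2.28·0.084152 = 0.19187 g/L.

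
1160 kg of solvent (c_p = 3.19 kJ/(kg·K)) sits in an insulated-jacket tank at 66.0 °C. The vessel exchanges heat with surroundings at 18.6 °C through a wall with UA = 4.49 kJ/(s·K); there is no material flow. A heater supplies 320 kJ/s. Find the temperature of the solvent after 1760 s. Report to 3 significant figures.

Heat balance on the well-mixed liquid: M c_p dT/dt = −UA(T − T_amb) + Q̇.
dT/dt = (T_ss − T)/τ with T_ss = T_amb + Q̇/UA = 18.6 + 320/4.49 = 89.869 °C, τ = M c_p/UA = 1160·3.19/4.49 = 824.14 s.
Solution: T(t) = T_ss + (T₀ − T_ss) e^(−t/τ).
T(1760) = 89.869 + (-23.869)·0.11818 = 87.049 °C.

87.0 °C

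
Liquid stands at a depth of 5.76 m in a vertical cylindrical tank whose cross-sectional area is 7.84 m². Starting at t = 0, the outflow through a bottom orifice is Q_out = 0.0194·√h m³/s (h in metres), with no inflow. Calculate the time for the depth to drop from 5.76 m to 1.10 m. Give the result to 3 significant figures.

1090 s

A dh/dt = −Q_out = −0.0194 √h.
Separate and integrate: 2(√h − √h₀) = −(0.0194/A) t.
t = 2A(√h₀ − √h)/0.0194 = 2·7.84·(√5.76 − √1.10)/0.0194
  = 15.680 × (2.4000 − 1.0488) / 0.0194 = 1092.1 s.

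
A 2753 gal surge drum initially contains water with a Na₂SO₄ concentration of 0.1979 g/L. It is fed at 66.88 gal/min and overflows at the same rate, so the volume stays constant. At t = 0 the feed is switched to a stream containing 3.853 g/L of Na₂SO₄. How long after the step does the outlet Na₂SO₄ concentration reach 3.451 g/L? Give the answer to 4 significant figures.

Mass balance on the solute (V constant): V dC/dt = Q(C_in − C), so τ = V/Q = 41.1633 min.
C(t) = C_in + (C₀ − C_in) e^(−t/τ). Set C = 3.451 and solve for t:
e^(−t/τ) = (C − C_in)/(C₀ − C_in) = (3.451 − 3.853)/(0.1979 − 3.853) = 0.109983
t = −τ ln(…) = 41.1633 × 2.20743 = 90.8649 min.

90.86 min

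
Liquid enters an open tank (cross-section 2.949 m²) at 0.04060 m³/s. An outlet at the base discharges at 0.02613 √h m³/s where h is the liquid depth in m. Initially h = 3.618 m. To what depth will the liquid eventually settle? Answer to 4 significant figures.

A dh/dt = Q_in − 0.02613 √h. Steady state requires inflow = outflow:
Q_in = 0.02613 √h_ss ⇒ √h_ss = 0.04060/0.02613 = 1.55377.
h_ss = 1.55377² = 2.41420 m. (Since h₀ = 3.618 m > h_ss, the level will fall toward this value.)

2.414 m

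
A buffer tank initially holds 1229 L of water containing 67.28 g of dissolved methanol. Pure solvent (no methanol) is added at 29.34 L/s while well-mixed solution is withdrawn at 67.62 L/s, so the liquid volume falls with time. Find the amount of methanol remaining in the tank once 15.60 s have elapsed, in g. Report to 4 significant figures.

20.77 g

Total volume: dV/dt = Q_in − Q_out = -38.2800 L/s, so V(t) = 1229 − 38.2800 t and V(15.60) = 631.832 L.
Species balance (pure solvent in): dm/dt = −Q_out · m/V(t).
Separate: dm/m = −Q_out dt/V(t) ⇒ ln(m/m₀) = −(Q_out/(Q_in−Q_out)) ln(V/V₀).
m = m₀ (V₀/V)^(Q_out/(Q_in−Q_out)) = 67.28 × (1229/631.832)^(-1.76646) = 20.7715 g.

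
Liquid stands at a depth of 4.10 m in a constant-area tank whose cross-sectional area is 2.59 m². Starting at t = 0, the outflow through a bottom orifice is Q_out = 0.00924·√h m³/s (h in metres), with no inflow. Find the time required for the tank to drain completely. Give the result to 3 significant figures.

1140 s

Mass balance (ρ constant): A dh/dt = −0.00924 √h.
Separate and integrate: 2(√h − √h₀) = −(0.00924/A) t.
Tank is empty when √h = 0: t_empty = 2A√h₀/0.00924.
t_empty = 2·2.59·√4.10/0.00924 = 5.1800·2.0248/0.00924 = 1135.1 s.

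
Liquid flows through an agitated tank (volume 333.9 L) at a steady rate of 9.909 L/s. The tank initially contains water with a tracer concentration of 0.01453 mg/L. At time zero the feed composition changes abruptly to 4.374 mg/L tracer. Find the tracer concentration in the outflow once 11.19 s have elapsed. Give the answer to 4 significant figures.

Accumulation = in − out for the solute gives V dC/dt = Q(C_in − C).
Time constant τ = V/Q = 333.9/9.909 = 33.6966 s.
This is linear first-order; C(t) = C_in + (C₀ − C_in) e^(−t/τ).
C(11.19) = 4.374 + (0.01453 − 4.374)·e^(−11.19/33.6966) = 4.374 + (-4.35947)·0.717430 = 1.24639 mg/L.

1.246 mg/L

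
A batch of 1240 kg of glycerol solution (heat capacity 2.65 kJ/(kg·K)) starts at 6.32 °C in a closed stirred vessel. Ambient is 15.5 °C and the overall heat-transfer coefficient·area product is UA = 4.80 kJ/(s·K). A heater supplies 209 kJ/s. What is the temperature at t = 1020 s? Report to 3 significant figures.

47.2 °C

M c_p dT/dt = −UA(T − T_amb) + Q̇.
dT/dt = (T_ss − T)/τ with T_ss = T_amb + Q̇/UA = 15.5 + 209/4.80 = 59.042 °C, τ = M c_p/UA = 1240·2.65/4.80 = 684.58 s.
This is linear first-order; T(t) = T_ss + (T₀ − T_ss) e^(−t/τ).
T(1020) = 59.042 + (-52.722)·0.22538 = 47.159 °C.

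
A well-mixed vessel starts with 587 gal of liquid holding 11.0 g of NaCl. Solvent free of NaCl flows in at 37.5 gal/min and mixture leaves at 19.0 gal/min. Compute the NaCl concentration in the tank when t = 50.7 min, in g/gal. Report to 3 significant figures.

Let m(t) be the amount of NaCl. Volume: V(t) = V₀ + (Q_in − Q_out) t = 587 + 18.500 t; V(50.7) = 1525.0 gal.
No NaCl enters, so dm/dt = −Q_out · (m/V).
Separate: dm/m = −Q_out dt/V(t) ⇒ ln(m/m₀) = −(Q_out/(Q_in−Q_out)) ln(V/V₀).
m = m₀ (V₀/V)^(Q_out/(Q_in−Q_out)) = 11.0 × (587/1525.0)^(1.0270) = 4.1264 g.
C = m/V = 4.1264/1525.0 = 0.0027059 g/gal.

0.00271 g/gal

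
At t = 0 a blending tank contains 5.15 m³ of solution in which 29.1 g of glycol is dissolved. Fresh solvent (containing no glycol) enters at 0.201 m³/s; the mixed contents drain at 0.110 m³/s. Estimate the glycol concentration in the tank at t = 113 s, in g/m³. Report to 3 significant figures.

0.500 g/m³

Total volume: dV/dt = Q_in − Q_out = 0.091000 m³/s, so V(t) = 5.15 + 0.091000 t and V(113) = 15.433 m³.
No glycol enters, so dm/dt = −Q_out · (m/V).
Separate: dm/m = −Q_out dt/V(t) ⇒ ln(m/m₀) = −(Q_out/(Q_in−Q_out)) ln(V/V₀).
m = m₀ (V₀/V)^(Q_out/(Q_in−Q_out)) = 29.1 × (5.15/15.433)^(1.2088) = 7.7220 g.
C = m/V = 7.7220/15.433 = 0.50036 g/m³.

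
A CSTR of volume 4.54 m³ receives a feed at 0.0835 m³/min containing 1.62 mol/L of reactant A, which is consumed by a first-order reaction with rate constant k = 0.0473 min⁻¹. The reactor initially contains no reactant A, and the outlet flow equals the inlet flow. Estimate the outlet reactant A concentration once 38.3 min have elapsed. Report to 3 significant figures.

Accumulation = in − out − consumed: V dC/dt = Q C_in − Q C − k V C.
This is linear with rate a = Q/V + k = 0.065692 min⁻¹.
C_ss = Q C_in/(Q + kV) = 0.45356 mol/L; C(t) = C_ss + (C₀ − C_ss) e^(−a t).
C(38.3) = 0.45356 + (-0.45356)·e^(−0.065692·38.3) = 0.45356 + (-0.45356)·0.080782 = 0.41692 mol/L.

0.417 mol/L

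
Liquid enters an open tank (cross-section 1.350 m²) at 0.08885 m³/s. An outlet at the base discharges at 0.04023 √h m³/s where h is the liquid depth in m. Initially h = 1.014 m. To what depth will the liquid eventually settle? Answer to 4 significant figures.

4.878 m

A dh/dt = Q_in − 0.04023 √h. Steady state requires inflow = outflow:
Q_in = 0.04023 √h_ss ⇒ √h_ss = 0.08885/0.04023 = 2.20855.
h_ss = 2.20855² = 4.87770 m. (Since h₀ = 1.014 m < h_ss, the level will rise toward this value.)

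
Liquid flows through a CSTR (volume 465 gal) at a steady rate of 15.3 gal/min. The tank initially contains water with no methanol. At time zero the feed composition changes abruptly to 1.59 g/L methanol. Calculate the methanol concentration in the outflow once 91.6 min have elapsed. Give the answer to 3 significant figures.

Accumulation = in − out for the solute gives V dC/dt = Q(C_in − C).
Time constant τ = V/Q = 465/15.3 = 30.392 min.
This is linear first-order; C(t) = C_in + (C₀ − C_in) e^(−t/τ).
C(91.6) = 1.59 + (0 − 1.59)·e^(−91.6/30.392) = 1.59 + (-1.5900)·0.049098 = 1.5119 g/L.

1.51 g/L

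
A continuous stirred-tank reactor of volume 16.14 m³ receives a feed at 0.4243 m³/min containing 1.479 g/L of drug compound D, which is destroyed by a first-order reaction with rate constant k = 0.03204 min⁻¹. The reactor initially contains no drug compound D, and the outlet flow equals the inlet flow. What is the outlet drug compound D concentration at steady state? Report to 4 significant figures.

0.6666 g/L

Species balance: V dC/dt = Q C_in − Q C − k V C.
Steady state (dC/dt = 0): C_ss = Q C_in/(Q + kV) = C_in/(1 + kV/Q).
C_ss = 0.4243·1.479/(0.4243 + 0.03204·16.14) = 0.627540/0.941426 = 0.666584 g/L.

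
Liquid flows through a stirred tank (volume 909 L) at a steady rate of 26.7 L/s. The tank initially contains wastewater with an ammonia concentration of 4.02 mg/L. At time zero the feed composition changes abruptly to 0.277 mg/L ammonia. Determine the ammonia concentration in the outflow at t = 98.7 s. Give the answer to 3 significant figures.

0.483 mg/L

Species balance on the tank: V dC/dt = Q(C_in − C).
Time constant τ = V/Q = 909/26.7 = 34.045 s.
C approaches C_in exponentially: C(t) = C_in + (C₀ − C_in) e^(−t/τ).
C(98.7) = 0.277 + (4.02 − 0.277)·e^(−98.7/34.045) = 0.277 + (3.7430)·0.055072 = 0.48314 mg/L.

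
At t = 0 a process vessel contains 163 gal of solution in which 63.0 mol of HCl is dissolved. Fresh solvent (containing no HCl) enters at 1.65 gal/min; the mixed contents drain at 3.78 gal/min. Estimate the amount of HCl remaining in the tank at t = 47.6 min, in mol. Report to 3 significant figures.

11.2 mol

Total volume: dV/dt = Q_in − Q_out = -2.1300 gal/min, so V(t) = 163 − 2.1300 t and V(47.6) = 61.612 gal.
Solute balance: dm/dt = 0 − Q_out C = −Q_out m/V(t).
dm/m = −Q_out dt/(V₀ − 2.1300 t); integrating gives ln(m/m₀) = −(Q_out/(Q_in−Q_out)) ln(V/V₀).
m = m₀ (V₀/V)^(Q_out/(Q_in−Q_out)) = 63.0 × (163/61.612)^(-1.7746) = 11.208 mol.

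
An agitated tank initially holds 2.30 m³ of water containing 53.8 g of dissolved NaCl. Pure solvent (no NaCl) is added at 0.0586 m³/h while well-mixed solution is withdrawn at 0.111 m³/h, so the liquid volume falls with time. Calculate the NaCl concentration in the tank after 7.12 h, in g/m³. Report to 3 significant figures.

19.2 g/m³

Let m(t) be the amount of NaCl. Volume: V(t) = V₀ + (Q_in − Q_out) t = 2.30 − 0.052400 t; V(7.12) = 1.9269 m³.
Species balance (pure solvent in): dm/dt = −Q_out · m/V(t).
dm/m = −Q_out dt/(V₀ − 0.052400 t); integrating gives ln(m/m₀) = −(Q_out/(Q_in−Q_out)) ln(V/V₀).
m = m₀ (V₀/V)^(Q_out/(Q_in−Q_out)) = 53.8 × (2.30/1.9269)^(-2.1183) = 36.979 g.
C = m/V = 36.979/1.9269 = 19.191 g/m³.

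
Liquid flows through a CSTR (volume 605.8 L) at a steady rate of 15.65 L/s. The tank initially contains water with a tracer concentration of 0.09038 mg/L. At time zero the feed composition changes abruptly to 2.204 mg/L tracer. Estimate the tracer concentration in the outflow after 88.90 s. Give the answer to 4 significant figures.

Species balance on the tank: V dC/dt = Q(C_in − C).
Rewrite as dC/dt + C/τ = C_in/τ, τ = V/Q = 38.7093 s.
This is linear first-order; C(t) = C_in + (C₀ − C_in) e^(−t/τ).
C(88.90) = 2.204 + (0.09038 − 2.204)·e^(−88.90/38.7093) = 2.204 + (-2.11362)·0.100600 = 1.99137 mg/L.

1.991 mg/L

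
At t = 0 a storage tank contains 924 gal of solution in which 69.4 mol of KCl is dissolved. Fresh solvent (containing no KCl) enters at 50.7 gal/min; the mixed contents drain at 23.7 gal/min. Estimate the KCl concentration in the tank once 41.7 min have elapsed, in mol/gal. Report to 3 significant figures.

0.0168 mol/gal

Let m(t) be the amount of KCl. Volume: V(t) = V₀ + (Q_in − Q_out) t = 924 + 27.000 t; V(41.7) = 2049.9 gal.
Species balance (pure solvent in): dm/dt = −Q_out · m/V(t).
Separate: dm/m = −Q_out dt/V(t) ⇒ ln(m/m₀) = −(Q_out/(Q_in−Q_out)) ln(V/V₀).
m = m₀ (V₀/V)^(Q_out/(Q_in−Q_out)) = 69.4 × (924/2049.9)^(0.87778) = 34.482 mol.
C = m/V = 34.482/2049.9 = 0.016821 mol/gal.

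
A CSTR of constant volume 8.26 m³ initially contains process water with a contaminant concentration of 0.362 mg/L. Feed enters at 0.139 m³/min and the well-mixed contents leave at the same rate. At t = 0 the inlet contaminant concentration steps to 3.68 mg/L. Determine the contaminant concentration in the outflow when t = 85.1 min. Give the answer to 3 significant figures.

Transient balance on the dissolved component: V dC/dt = Q(C_in − C).
So dC/dt = (C_in − C)/τ with τ = V/Q = 8.26/0.139 = 59.424 min.
Integrating: C(t) = C_in + (C₀ − C_in) e^(−t/τ).
C(85.1) = 3.68 + (0.362 − 3.68)·e^(−85.1/59.424) = 3.68 + (-3.3180)·0.23881 = 2.8876 mg/L.

2.89 mg/L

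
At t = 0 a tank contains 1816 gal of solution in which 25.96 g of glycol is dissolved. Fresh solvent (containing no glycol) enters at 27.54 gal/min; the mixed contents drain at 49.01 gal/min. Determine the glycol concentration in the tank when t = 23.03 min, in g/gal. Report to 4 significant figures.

0.009509 g/gal

Let m(t) be the amount of glycol. Volume: V(t) = V₀ + (Q_in − Q_out) t = 1816 − 21.4700 t; V(23.03) = 1321.55 gal.
Solute balance: dm/dt = 0 − Q_out C = −Q_out m/V(t).
dm/m = −Q_out dt/(V₀ − 21.4700 t); integrating gives ln(m/m₀) = −(Q_out/(Q_in−Q_out)) ln(V/V₀).
m = m₀ (V₀/V)^(Q_out/(Q_in−Q_out)) = 25.96 × (1816/1321.55)^(-2.28272) = 12.5665 g.
C = m/V = 12.5665/1321.55 = 0.00950890 g/gal.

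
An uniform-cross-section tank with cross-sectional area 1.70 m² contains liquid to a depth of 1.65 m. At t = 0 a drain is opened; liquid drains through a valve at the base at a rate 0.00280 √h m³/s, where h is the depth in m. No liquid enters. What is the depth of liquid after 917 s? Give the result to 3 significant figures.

A dh/dt = −Q_out = −0.00280 √h.
Separate and integrate: 2(√h − √h₀) = −(0.00280/A) t.
√h = √1.65 − 0.00280·917/(2·1.70) = 1.2845 − 0.75518 = 0.52935.
h = 0.52935² = 0.28021 m.

0.280 m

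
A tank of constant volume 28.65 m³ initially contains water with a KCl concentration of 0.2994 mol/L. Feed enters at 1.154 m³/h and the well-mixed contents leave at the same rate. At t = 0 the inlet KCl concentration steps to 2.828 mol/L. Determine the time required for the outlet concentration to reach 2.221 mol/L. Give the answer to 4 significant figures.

35.43 h

Species balance: V dC/dt = Q(C_in − C) ⇒ τ = V/Q = 24.8267 h.
C(t) = C_in + (C₀ − C_in) e^(−t/τ). Set C = 2.221 and solve for t:
e^(−t/τ) = (C − C_in)/(C₀ − C_in) = (2.221 − 2.828)/(0.2994 − 2.828) = 0.240054
t = −τ ln(…) = 24.8267 × 1.42689 = 35.4250 h.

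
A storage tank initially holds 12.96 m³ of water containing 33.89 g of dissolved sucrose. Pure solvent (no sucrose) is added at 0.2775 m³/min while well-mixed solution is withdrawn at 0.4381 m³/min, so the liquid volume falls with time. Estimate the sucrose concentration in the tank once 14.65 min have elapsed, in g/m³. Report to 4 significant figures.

Let m(t) be the amount of sucrose. Volume: V(t) = V₀ + (Q_in − Q_out) t = 12.96 − 0.160600 t; V(14.65) = 10.6072 m³.
Solute balance: dm/dt = 0 − Q_out C = −Q_out m/V(t).
Separate: dm/m = −Q_out dt/V(t) ⇒ ln(m/m₀) = −(Q_out/(Q_in−Q_out)) ln(V/V₀).
m = m₀ (V₀/V)^(Q_out/(Q_in−Q_out)) = 33.89 × (12.96/10.6072)^(-2.72790) = 19.6216 g.
C = m/V = 19.6216/10.6072 = 1.84984 g/m³.

1.850 g/m³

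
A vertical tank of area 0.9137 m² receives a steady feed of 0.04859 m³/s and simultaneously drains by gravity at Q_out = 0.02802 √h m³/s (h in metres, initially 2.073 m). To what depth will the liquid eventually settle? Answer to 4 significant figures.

A dh/dt = Q_in − 0.02802 √h. Steady state requires inflow = outflow:
Q_in = 0.02802 √h_ss ⇒ √h_ss = 0.04859/0.02802 = 1.73412.
h_ss = 1.73412² = 3.00717 m. (Since h₀ = 2.073 m < h_ss, the level will rise toward this value.)

3.007 m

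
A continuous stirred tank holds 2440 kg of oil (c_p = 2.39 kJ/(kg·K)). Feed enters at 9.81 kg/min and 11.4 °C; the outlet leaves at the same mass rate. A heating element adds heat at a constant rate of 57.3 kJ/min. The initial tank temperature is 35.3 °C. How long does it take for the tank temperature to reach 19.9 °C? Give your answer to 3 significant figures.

Energy balance: M c_p dT/dt = ṁ c_p (T_in − T) + 57.3.
τ = M/ṁ = 248.73 min; T_ss = T_in + Q̇/(ṁ c_p) = 13.844 °C.
T(t) = T_ss + (T₀ − T_ss) e^(−t/τ). Set T = 19.9:
e^(−t/τ) = (19.9 − 13.844)/(35.3 − 13.844) = 0.28225
t = −248.73 · ln(0.28225) = 314.62 min.

315 min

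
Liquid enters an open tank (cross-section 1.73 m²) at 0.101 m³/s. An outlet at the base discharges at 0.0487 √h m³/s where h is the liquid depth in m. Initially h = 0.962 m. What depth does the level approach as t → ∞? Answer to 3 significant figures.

4.30 m

Level balance: A dh/dt = 0.101 − 0.0487 √h. Setting dh/dt = 0:
Q_in = 0.0487 √h_ss ⇒ √h_ss = 0.101/0.0487 = 2.0739.
h_ss = 2.0739² = 4.3012 m. (Since h₀ = 0.962 m < h_ss, the level will rise toward this value.)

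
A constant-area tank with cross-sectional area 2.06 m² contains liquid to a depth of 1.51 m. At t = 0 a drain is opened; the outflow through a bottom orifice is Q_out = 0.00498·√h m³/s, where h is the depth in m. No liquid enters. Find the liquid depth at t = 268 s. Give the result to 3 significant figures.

0.819 m

Volume balance on the tank: A dh/dt = −0.00498 √h.
Separate and integrate: 2(√h − √h₀) = −(0.00498/A) t.
√h = √1.51 − 0.00498·268/(2·2.06) = 1.2288 − 0.32394 = 0.90488.
h = 0.90488² = 0.81881 m.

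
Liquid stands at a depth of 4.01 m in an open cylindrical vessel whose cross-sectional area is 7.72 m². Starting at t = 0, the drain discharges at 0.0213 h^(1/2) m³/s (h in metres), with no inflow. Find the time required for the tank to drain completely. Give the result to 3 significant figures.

1450 s

A dh/dt = −Q_out = −0.0213 √h.
This is separable: 2 d(√h)/dt = −0.0213/A, so √h = √h₀ − (0.0213/(2A)) t.
Set h = 0: 2√h₀ = (0.0213/A) t_empty ⇒ t_empty = 2A√h₀/0.0213.
t_empty = 2·7.72·√4.01/0.0213 = 15.440·2.0025/0.0213 = 1451.6 s.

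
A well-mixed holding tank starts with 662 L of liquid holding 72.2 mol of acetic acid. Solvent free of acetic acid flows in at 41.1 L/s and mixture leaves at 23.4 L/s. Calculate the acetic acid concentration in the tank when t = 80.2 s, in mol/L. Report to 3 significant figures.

0.00763 mol/L

Total volume: dV/dt = Q_in − Q_out = 17.700 L/s, so V(t) = 662 + 17.700 t and V(80.2) = 2081.5 L.
Species balance (pure solvent in): dm/dt = −Q_out · m/V(t).
Separate: dm/m = −Q_out dt/V(t) ⇒ ln(m/m₀) = −(Q_out/(Q_in−Q_out)) ln(V/V₀).
m = m₀ (V₀/V)^(Q_out/(Q_in−Q_out)) = 72.2 × (662/2081.5)^(1.3220) = 15.878 mol.
C = m/V = 15.878/2081.5 = 0.0076279 mol/L.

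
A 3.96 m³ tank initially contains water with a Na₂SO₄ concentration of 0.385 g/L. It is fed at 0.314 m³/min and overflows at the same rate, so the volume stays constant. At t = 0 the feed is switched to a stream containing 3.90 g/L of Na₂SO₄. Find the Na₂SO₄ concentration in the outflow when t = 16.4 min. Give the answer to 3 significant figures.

2.94 g/L

Species balance on the tank: V dC/dt = Q(C_in − C).
Rewrite as dC/dt + C/τ = C_in/τ, τ = V/Q = 12.611 min.
Solution: C(t) = C_in + (C₀ − C_in) e^(−t/τ).
C(16.4) = 3.90 + (0.385 − 3.90)·e^(−16.4/12.611) = 3.90 + (-3.5150)·0.27242 = 2.9424 g/L.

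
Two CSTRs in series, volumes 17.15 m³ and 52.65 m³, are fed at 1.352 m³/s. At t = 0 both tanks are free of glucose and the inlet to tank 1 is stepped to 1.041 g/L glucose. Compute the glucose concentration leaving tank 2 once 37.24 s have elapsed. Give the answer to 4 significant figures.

Species balance on tank i: dCᵢ/dt = (Cᵢ₋₁ − Cᵢ)/τᵢ with τᵢ = Vᵢ/Q.
τ₁ = 17.15/1.352 = 12.6849 s; τ₂ = 52.65/1.352 = 38.9423 s.
Solving the cascade with C₁(0)=C₂(0)=0 gives C₂(t) = C_in[1 − (τ₁ e^(−t/τ₁) − τ₂ e^(−t/τ₂))/(τ₁ − τ₂)].
At t = 37.24: e^(−t/τ₁) = 0.0530897, e^(−t/τ₂) = 0.384317.
C₂ = 1.041·[1 − (12.6849·0.0530897 − 38.9423·0.384317)/(-26.2574)] = 1.041·0.455667 = 0.474349 g/L.

0.4743 g/L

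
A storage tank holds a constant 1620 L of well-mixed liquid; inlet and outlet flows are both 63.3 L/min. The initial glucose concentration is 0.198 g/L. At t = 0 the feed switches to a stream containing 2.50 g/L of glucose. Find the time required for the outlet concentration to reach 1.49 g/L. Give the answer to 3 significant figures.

Species balance: V dC/dt = Q(C_in − C) ⇒ τ = V/Q = 25.592 min.
C(t) = C_in + (C₀ − C_in) e^(−t/τ). Set C = 1.49 and solve for t:
e^(−t/τ) = (C − C_in)/(C₀ − C_in) = (1.49 − 2.50)/(0.198 − 2.50) = 0.43875
t = −τ ln(…) = 25.592 × 0.82383 = 21.084 min.

21.1 min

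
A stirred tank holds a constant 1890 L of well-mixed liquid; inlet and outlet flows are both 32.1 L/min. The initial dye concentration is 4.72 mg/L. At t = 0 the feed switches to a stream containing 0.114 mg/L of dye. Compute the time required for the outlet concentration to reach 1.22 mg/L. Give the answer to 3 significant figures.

Species balance: V dC/dt = Q(C_in − C) ⇒ τ = V/Q = 58.879 min.
C(t) = C_in + (C₀ − C_in) e^(−t/τ). Set C = 1.22 and solve for t:
e^(−t/τ) = (C − C_in)/(C₀ − C_in) = (1.22 − 0.114)/(4.72 − 0.114) = 0.24012
t = −τ ln(…) = 58.879 × 1.4266 = 83.997 min.

84.0 min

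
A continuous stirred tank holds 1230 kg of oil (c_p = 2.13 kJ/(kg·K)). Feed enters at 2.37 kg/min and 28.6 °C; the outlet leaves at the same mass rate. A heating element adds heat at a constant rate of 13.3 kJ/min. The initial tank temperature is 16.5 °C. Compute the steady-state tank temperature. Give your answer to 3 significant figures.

M c_p dT/dt = ṁ c_p (T_in − T) + Q̇.
At steady state dT/dt = 0 ⇒ T_ss = T_in + Q̇/(ṁ c_p) = 28.6 + 13.3/(2.37·2.13) = 31.235 °C.

31.2 °C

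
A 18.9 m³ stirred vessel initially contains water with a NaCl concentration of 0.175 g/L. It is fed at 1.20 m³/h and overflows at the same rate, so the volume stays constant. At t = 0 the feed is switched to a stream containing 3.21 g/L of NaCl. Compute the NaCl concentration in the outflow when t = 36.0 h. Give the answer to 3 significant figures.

Species balance on the tank: V dC/dt = Q(C_in − C).
Rewrite as dC/dt + C/τ = C_in/τ, τ = V/Q = 15.750 h.
Solution: C(t) = C_in + (C₀ − C_in) e^(−t/τ).
C(36.0) = 3.21 + (0.175 − 3.21)·e^(−36.0/15.750) = 3.21 + (-3.0350)·0.10170 = 2.9013 g/L.

2.90 g/L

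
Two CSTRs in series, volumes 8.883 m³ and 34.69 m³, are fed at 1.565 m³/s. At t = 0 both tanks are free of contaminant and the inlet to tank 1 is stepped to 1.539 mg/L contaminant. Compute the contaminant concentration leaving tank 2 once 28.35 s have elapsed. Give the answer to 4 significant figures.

Time constants: τᵢ = Vᵢ/Q for each well-mixed tank.
τ₁ = 8.883/1.565 = 5.67604 s; τ₂ = 34.69/1.565 = 22.1661 s.
Tank 1: C₁ = C_in(1 − e^(−t/τ₁)). Tank 2 (τ₁ ≠ τ₂): C₂ = C_in[1 − (τ₁ e^(−t/τ₁) − τ₂ e^(−t/τ₂))/(τ₁ − τ₂)].
At t = 28.35: e^(−t/τ₁) = 0.00677388, e^(−t/τ₂) = 0.278322.
C₂ = 1.539·[1 − (5.67604·0.00677388 − 22.1661·0.278322)/(-16.4901)] = 1.539·0.628209 = 0.966814 mg/L.

0.9668 mg/L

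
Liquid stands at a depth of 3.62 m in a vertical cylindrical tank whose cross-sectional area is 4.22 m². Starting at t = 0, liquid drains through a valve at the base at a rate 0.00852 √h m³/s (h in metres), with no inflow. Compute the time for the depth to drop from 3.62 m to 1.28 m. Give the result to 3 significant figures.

764 s

Volume balance on the tank: A dh/dt = −0.00852 √h.
∫ h^(−1/2) dh = −(0.00852/A) ∫ dt, giving 2√h = 2√h₀ − (0.00852/A) t.
t = 2A(√h₀ − √h)/0.00852 = 2·4.22·(√3.62 − √1.28)/0.00852
  = 8.4400 × (1.9026 − 1.1314) / 0.00852 = 764.02 s.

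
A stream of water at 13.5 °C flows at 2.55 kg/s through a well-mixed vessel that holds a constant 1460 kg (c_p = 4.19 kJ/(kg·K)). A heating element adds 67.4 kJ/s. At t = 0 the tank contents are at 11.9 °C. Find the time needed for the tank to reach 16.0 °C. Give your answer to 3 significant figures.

418 s

M c_p dT/dt = ṁ c_p (T_in − T) + Q̇.
τ = M/ṁ = 572.55 s; T_ss = T_in + Q̇/(ṁ c_p) = 19.808 °C.
T(t) = T_ss + (T₀ − T_ss) e^(−t/τ). Set T = 16.0:
e^(−t/τ) = (16.0 − 19.808)/(11.9 − 19.808) = 0.48155
t = −572.55 · ln(0.48155) = 418.39 s.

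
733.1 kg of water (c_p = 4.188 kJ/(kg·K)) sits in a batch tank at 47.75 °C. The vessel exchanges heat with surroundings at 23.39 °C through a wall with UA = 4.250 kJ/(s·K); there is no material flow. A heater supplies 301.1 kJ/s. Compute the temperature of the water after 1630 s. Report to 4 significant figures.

M c_p dT/dt = −UA(T − T_amb) + Q̇.
dT/dt = (T_ss − T)/τ with T_ss = T_amb + Q̇/UA = 23.39 + 301.1/4.250 = 94.2371 °C, τ = M c_p/UA = 733.1·4.188/4.250 = 722.405 s.
Solution: T(t) = T_ss + (T₀ − T_ss) e^(−t/τ).
T(1630) = 94.2371 + (-46.4871)·0.104732 = 89.3684 °C.

89.37 °C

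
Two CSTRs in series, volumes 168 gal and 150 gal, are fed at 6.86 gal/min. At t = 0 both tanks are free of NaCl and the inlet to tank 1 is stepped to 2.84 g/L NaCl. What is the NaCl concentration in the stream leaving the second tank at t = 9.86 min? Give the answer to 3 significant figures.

0.195 g/L

Each tank obeys Vᵢ dCᵢ/dt = Q(Cᵢ₋₁ − Cᵢ), so τᵢ = Vᵢ/Q.
τ₁ = 168/6.86 = 24.490 min; τ₂ = 150/6.86 = 21.866 min.
Solving the cascade with C₁(0)=C₂(0)=0 gives C₂(t) = C_in[1 − (τ₁ e^(−t/τ₁) − τ₂ e^(−t/τ₂))/(τ₁ − τ₂)].
At t = 9.86: e^(−t/τ₁) = 0.66857, e^(−t/τ₂) = 0.63704.
C₂ = 2.84·[1 − (24.490·0.66857 − 21.866·0.63704)/(2.6239)] = 2.84·0.068654 = 0.19498 g/L.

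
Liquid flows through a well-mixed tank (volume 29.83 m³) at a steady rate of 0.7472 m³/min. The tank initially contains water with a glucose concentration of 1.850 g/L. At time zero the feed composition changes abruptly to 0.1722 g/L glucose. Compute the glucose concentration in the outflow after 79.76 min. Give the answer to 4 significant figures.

Species balance on the tank: V dC/dt = Q(C_in − C).
Time constant τ = V/Q = 29.83/0.7472 = 39.9224 min.
Solution: C(t) = C_in + (C₀ − C_in) e^(−t/τ).
C(79.76) = 0.1722 + (1.850 − 0.1722)·e^(−79.76/39.9224) = 0.1722 + (1.67780)·0.135623 = 0.399748 g/L.

0.3997 g/L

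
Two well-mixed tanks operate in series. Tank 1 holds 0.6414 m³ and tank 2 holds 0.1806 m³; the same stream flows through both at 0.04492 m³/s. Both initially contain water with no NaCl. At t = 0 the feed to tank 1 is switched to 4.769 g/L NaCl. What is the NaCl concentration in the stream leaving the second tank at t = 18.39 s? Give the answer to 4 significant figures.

2.957 g/L

Time constants: τᵢ = Vᵢ/Q for each well-mixed tank.
τ₁ = 0.6414/0.04492 = 14.2787 s; τ₂ = 0.1806/0.04492 = 4.02048 s.
Tank 1: C₁ = C_in(1 − e^(−t/τ₁)). Tank 2 (τ₁ ≠ τ₂): C₂ = C_in[1 − (τ₁ e^(−t/τ₁) − τ₂ e^(−t/τ₂))/(τ₁ − τ₂)].
At t = 18.39: e^(−t/τ₁) = 0.275841, e^(−t/τ₂) = 0.0103158.
C₂ = 4.769·[1 − (14.2787·0.275841 − 4.02048·0.0103158)/(10.2582)] = 4.769·0.620093 = 2.95722 g/L.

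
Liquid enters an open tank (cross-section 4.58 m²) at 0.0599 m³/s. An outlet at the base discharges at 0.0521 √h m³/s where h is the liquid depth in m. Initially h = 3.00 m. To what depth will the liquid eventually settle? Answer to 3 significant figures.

1.32 m

Level balance: A dh/dt = 0.0599 − 0.0521 √h. Setting dh/dt = 0:
Q_in = 0.0521 √h_ss ⇒ √h_ss = 0.0599/0.0521 = 1.1497.
h_ss = 1.1497² = 1.3218 m. (Since h₀ = 3.00 m > h_ss, the level will fall toward this value.)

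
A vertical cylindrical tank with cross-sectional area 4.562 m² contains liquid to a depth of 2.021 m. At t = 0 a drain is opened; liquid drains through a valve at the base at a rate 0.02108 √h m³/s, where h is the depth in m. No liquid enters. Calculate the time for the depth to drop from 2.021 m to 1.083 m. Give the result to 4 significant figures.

A dh/dt = −Q_out = −0.02108 √h.
Separate and integrate: 2(√h − √h₀) = −(0.02108/A) t.
t = 2A(√h₀ − √h)/0.02108 = 2·4.562·(√2.021 − √1.083)/0.02108
  = 9.12400 × (1.42162 − 1.04067) / 0.02108 = 164.884 s.

164.9 s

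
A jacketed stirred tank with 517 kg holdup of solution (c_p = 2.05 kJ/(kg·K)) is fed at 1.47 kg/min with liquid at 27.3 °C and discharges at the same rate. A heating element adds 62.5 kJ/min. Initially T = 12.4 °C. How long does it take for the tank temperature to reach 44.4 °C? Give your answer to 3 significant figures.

802 min

M c_p dT/dt = ṁ c_p (T_in − T) + Q̇.
τ = M/ṁ = 351.70 min; T_ss = T_in + Q̇/(ṁ c_p) = 48.040 °C.
T(t) = T_ss + (T₀ − T_ss) e^(−t/τ). Set T = 44.4:
e^(−t/τ) = (44.4 − 48.040)/(12.4 − 48.040) = 0.10213
t = −351.70 · ln(0.10213) = 802.40 min.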